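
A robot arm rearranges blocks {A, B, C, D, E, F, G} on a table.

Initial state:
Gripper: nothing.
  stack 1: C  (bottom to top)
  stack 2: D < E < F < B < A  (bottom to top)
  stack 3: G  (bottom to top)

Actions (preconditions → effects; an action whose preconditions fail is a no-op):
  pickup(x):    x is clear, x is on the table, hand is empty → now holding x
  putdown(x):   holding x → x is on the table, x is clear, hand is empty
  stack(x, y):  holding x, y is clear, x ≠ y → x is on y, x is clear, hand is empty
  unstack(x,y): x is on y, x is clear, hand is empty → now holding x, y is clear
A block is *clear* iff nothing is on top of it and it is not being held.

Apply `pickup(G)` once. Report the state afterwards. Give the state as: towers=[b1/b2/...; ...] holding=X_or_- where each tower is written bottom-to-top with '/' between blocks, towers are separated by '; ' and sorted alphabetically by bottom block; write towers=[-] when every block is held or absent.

towers=[C; D/E/F/B/A] holding=G

before: towers=[C; D/E/F/B/A; G] holding=-
pre[pickup(G)]: clear(G) ok, ontable(G) ok, handempty ok
all met → apply pickup(G)
after:  towers=[C; D/E/F/B/A] holding=G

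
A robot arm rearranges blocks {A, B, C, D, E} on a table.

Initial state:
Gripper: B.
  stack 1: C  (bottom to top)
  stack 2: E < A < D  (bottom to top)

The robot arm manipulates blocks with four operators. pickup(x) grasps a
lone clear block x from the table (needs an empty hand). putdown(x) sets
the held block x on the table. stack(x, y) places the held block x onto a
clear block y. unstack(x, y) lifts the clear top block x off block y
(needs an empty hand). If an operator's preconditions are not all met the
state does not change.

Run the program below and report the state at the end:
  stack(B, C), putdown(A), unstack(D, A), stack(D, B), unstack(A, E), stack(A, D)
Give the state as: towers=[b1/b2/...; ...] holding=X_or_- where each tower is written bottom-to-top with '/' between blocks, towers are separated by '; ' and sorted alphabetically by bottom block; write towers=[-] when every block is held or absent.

towers=[C/B/D/A; E] holding=-

step 1 (stack(B, C)): towers=[C/B; E/A/D] holding=-
step 2 (putdown(A)) [no-op]: towers=[C/B; E/A/D] holding=-
step 3 (unstack(D, A)): towers=[C/B; E/A] holding=D
step 4 (stack(D, B)): towers=[C/B/D; E/A] holding=-
step 5 (unstack(A, E)): towers=[C/B/D; E] holding=A
step 6 (stack(A, D)): towers=[C/B/D/A; E] holding=-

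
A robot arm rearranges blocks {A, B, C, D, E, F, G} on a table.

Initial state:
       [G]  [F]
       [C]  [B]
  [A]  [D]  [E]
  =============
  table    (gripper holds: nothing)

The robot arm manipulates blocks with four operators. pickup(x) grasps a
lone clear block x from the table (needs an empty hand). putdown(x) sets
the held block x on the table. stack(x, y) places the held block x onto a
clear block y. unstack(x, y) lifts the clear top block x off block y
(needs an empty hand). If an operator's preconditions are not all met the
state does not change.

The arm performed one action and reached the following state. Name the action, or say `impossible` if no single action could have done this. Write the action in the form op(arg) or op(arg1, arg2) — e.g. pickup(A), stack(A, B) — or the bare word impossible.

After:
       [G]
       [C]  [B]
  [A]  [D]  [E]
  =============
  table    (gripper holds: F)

unstack(F, B)

target: towers=[A; D/C/G; E/B] holding=F
     unstack(F, B) → towers=[A; D/C/G; E/B] holding=F  ← match
     unstack(G, C) → towers=[A; D/C; E/B/F] holding=G
         pickup(A) → towers=[D/C/G; E/B/F] holding=A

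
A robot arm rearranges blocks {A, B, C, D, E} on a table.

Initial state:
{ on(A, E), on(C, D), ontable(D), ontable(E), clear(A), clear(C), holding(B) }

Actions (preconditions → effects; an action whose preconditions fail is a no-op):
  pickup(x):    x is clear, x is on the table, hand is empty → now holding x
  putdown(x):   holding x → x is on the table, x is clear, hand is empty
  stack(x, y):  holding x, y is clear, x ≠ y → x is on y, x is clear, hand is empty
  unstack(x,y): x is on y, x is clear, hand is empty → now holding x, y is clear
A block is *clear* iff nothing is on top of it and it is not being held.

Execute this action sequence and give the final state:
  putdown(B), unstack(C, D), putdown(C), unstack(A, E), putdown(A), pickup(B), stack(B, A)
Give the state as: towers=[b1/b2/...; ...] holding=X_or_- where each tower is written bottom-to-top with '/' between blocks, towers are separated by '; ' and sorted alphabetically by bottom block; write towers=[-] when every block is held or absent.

step 1 (putdown(B)): towers=[B; D/C; E/A] holding=-
step 2 (unstack(C, D)): towers=[B; D; E/A] holding=C
step 3 (putdown(C)): towers=[B; C; D; E/A] holding=-
step 4 (unstack(A, E)): towers=[B; C; D; E] holding=A
step 5 (putdown(A)): towers=[A; B; C; D; E] holding=-
step 6 (pickup(B)): towers=[A; C; D; E] holding=B
step 7 (stack(B, A)): towers=[A/B; C; D; E] holding=-

towers=[A/B; C; D; E] holding=-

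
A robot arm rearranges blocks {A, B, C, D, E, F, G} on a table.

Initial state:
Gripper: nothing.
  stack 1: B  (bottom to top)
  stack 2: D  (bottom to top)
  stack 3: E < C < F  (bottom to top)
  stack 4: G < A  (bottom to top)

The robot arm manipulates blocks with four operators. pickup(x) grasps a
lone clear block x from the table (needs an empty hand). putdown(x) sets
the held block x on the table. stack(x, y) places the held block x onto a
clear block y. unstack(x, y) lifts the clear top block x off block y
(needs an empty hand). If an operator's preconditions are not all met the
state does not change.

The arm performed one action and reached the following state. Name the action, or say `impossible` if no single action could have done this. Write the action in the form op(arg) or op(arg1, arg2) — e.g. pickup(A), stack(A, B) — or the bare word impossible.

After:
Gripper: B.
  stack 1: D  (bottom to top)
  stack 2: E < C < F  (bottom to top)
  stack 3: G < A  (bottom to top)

target: towers=[D; E/C/F; G/A] holding=B
         pickup(B) → towers=[D; E/C/F; G/A] holding=B  ← match
     unstack(F, C) → towers=[B; D; E/C; G/A] holding=F
         pickup(D) → towers=[B; E/C/F; G/A] holding=D
     unstack(A, G) → towers=[B; D; E/C/F; G] holding=A

pickup(B)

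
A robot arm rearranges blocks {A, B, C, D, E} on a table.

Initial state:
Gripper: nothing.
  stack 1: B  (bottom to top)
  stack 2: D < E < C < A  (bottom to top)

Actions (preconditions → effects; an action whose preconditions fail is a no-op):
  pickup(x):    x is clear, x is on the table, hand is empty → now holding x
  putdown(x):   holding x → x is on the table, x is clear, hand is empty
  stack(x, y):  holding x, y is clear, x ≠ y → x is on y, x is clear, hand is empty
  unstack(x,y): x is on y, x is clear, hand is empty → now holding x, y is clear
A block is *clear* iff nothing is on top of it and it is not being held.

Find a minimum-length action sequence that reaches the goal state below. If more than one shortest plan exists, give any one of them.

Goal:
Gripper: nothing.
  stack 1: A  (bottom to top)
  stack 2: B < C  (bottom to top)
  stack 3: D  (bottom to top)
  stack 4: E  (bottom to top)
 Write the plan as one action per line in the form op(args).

unstack(A, C)
putdown(A)
unstack(C, E)
stack(C, B)
unstack(E, D)
putdown(E)

step 1 (unstack(A, C)): towers=[B; D/E/C] holding=A
step 2 (putdown(A)): towers=[A; B; D/E/C] holding=-
step 3 (unstack(C, E)): towers=[A; B; D/E] holding=C
step 4 (stack(C, B)): towers=[A; B/C; D/E] holding=-
step 5 (unstack(E, D)): towers=[A; B/C; D] holding=E
step 6 (putdown(E)): towers=[A; B/C; D; E] holding=-
goal check: towers=[A; B/C; D; E] holding=- — reached (length 6, optimal by BFS)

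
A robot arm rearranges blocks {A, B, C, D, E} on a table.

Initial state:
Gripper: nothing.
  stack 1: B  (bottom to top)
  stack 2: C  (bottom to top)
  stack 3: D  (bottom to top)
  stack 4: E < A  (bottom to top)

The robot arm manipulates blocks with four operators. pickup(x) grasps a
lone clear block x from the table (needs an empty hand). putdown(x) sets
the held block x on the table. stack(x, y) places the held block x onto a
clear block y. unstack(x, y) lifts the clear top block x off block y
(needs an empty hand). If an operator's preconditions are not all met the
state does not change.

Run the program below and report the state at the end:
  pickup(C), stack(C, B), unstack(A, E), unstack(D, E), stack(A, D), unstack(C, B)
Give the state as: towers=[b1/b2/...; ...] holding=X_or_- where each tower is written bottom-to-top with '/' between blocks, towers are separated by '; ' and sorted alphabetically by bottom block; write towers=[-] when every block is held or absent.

step 1 (pickup(C)): towers=[B; D; E/A] holding=C
step 2 (stack(C, B)): towers=[B/C; D; E/A] holding=-
step 3 (unstack(A, E)): towers=[B/C; D; E] holding=A
step 4 (unstack(D, E)) [no-op]: towers=[B/C; D; E] holding=A
step 5 (stack(A, D)): towers=[B/C; D/A; E] holding=-
step 6 (unstack(C, B)): towers=[B; D/A; E] holding=C

towers=[B; D/A; E] holding=C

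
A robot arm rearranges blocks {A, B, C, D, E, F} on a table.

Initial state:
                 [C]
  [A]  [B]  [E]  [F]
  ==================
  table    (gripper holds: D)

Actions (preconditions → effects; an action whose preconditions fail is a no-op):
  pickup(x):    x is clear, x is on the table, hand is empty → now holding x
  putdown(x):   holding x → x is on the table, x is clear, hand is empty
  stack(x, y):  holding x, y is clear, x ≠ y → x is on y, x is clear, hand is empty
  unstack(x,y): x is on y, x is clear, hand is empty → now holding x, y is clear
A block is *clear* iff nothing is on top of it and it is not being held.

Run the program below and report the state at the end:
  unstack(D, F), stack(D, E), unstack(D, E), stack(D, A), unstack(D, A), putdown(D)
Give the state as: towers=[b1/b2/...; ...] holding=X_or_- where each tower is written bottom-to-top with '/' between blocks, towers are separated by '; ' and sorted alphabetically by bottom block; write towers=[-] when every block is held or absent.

step 1 (unstack(D, F)) [no-op]: towers=[A; B; E; F/C] holding=D
step 2 (stack(D, E)): towers=[A; B; E/D; F/C] holding=-
step 3 (unstack(D, E)): towers=[A; B; E; F/C] holding=D
step 4 (stack(D, A)): towers=[A/D; B; E; F/C] holding=-
step 5 (unstack(D, A)): towers=[A; B; E; F/C] holding=D
step 6 (putdown(D)): towers=[A; B; D; E; F/C] holding=-

towers=[A; B; D; E; F/C] holding=-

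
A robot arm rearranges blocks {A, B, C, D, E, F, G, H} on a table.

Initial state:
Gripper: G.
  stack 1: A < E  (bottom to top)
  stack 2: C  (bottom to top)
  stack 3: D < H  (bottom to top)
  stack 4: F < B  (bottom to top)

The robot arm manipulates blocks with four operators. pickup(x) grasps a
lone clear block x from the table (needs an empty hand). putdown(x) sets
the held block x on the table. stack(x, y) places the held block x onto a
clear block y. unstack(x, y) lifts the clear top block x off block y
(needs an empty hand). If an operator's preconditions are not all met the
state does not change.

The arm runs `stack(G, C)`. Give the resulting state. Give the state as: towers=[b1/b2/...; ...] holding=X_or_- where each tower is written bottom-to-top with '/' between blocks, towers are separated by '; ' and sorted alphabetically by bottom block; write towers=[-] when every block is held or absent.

towers=[A/E; C/G; D/H; F/B] holding=-

before: towers=[A/E; C; D/H; F/B] holding=G
pre[stack(G, C)]: holding(G) ✓, clear(C) ✓, G≠C ✓
all met → apply stack(G, C)
after:  towers=[A/E; C/G; D/H; F/B] holding=-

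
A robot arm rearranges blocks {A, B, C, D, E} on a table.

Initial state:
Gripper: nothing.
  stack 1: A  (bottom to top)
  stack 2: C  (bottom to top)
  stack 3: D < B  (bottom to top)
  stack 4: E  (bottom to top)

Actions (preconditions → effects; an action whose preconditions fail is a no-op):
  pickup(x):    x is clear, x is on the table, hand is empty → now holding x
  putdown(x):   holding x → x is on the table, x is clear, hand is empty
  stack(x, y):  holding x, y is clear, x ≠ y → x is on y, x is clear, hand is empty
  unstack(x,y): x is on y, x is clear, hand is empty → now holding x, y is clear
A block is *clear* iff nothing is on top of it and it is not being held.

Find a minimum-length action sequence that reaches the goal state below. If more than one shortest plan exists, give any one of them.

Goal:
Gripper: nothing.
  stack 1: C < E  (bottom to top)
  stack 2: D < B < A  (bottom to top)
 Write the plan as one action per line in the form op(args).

pickup(A)
stack(A, B)
pickup(E)
stack(E, C)

step 1 (pickup(A)): towers=[C; D/B; E] holding=A
step 2 (stack(A, B)): towers=[C; D/B/A; E] holding=-
step 3 (pickup(E)): towers=[C; D/B/A] holding=E
step 4 (stack(E, C)): towers=[C/E; D/B/A] holding=-
goal check: towers=[C/E; D/B/A] holding=- — reached (length 4, optimal by BFS)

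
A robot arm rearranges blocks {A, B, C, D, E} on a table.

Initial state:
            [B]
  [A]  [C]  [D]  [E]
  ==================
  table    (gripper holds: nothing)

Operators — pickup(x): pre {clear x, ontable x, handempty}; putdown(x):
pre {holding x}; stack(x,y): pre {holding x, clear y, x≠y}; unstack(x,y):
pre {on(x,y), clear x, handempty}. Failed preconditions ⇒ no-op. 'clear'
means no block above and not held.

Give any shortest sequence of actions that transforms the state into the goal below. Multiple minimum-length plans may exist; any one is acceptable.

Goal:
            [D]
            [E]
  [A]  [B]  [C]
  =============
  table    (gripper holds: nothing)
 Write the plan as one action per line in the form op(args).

unstack(B, D)
putdown(B)
pickup(E)
stack(E, C)
pickup(D)
stack(D, E)

step 1 (unstack(B, D)): towers=[A; C; D; E] holding=B
step 2 (putdown(B)): towers=[A; B; C; D; E] holding=-
step 3 (pickup(E)): towers=[A; B; C; D] holding=E
step 4 (stack(E, C)): towers=[A; B; C/E; D] holding=-
step 5 (pickup(D)): towers=[A; B; C/E] holding=D
step 6 (stack(D, E)): towers=[A; B; C/E/D] holding=-
goal check: towers=[A; B; C/E/D] holding=- — reached (length 6, optimal by BFS)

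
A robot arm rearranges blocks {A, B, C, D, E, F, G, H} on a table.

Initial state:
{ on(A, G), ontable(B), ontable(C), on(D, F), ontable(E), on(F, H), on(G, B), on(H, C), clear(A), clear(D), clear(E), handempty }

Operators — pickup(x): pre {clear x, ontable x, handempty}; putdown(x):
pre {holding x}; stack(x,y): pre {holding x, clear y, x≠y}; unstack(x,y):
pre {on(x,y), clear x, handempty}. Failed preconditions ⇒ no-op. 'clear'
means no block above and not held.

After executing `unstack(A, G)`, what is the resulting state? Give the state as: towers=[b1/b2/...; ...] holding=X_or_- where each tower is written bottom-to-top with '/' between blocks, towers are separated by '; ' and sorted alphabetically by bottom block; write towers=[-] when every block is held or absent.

towers=[B/G; C/H/F/D; E] holding=A

before: towers=[B/G/A; C/H/F/D; E] holding=-
pre[unstack(A, G)]: on(A,G) ✓, clear(A) ✓, handempty ✓
all met → apply unstack(A, G)
after:  towers=[B/G; C/H/F/D; E] holding=A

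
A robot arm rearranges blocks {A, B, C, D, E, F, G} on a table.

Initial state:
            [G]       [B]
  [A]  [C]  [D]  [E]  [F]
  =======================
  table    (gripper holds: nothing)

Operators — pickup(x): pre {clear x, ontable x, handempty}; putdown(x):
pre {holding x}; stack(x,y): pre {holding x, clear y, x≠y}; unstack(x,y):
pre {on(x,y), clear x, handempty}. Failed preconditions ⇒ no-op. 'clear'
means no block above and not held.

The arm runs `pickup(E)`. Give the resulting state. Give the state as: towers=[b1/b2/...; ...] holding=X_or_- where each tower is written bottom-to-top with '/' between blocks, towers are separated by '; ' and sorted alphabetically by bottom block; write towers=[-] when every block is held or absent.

towers=[A; C; D/G; F/B] holding=E

before: towers=[A; C; D/G; E; F/B] holding=-
pre[pickup(E)]: clear(E) ok, ontable(E) ok, handempty ok
all met → apply pickup(E)
after:  towers=[A; C; D/G; F/B] holding=E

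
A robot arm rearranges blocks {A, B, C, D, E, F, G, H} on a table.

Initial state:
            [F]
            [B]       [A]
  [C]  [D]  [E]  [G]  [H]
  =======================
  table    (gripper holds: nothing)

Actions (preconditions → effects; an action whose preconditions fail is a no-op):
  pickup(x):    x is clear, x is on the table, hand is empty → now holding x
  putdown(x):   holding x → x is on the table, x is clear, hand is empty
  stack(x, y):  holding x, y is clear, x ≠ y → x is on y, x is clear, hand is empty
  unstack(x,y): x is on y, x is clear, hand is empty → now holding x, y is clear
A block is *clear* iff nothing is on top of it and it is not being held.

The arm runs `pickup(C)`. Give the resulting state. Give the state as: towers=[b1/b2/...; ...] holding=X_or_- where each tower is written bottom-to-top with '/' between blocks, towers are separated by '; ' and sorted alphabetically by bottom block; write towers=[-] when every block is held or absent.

before: towers=[C; D; E/B/F; G; H/A] holding=-
pre[pickup(C)]: clear(C) ✓, ontable(C) ✓, handempty ✓
all met → apply pickup(C)
after:  towers=[D; E/B/F; G; H/A] holding=C

towers=[D; E/B/F; G; H/A] holding=C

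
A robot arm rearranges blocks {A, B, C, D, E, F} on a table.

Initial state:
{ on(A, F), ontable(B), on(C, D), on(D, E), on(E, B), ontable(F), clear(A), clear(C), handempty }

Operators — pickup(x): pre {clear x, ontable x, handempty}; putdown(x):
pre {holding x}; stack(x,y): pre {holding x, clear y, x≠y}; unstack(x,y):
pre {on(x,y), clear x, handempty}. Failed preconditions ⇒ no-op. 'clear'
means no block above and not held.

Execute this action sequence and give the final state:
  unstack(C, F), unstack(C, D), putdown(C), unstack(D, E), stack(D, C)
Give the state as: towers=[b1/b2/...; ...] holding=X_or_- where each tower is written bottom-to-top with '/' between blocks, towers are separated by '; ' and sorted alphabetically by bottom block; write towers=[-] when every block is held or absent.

step 1 (unstack(C, F)) [no-op]: towers=[B/E/D/C; F/A] holding=-
step 2 (unstack(C, D)): towers=[B/E/D; F/A] holding=C
step 3 (putdown(C)): towers=[B/E/D; C; F/A] holding=-
step 4 (unstack(D, E)): towers=[B/E; C; F/A] holding=D
step 5 (stack(D, C)): towers=[B/E; C/D; F/A] holding=-

towers=[B/E; C/D; F/A] holding=-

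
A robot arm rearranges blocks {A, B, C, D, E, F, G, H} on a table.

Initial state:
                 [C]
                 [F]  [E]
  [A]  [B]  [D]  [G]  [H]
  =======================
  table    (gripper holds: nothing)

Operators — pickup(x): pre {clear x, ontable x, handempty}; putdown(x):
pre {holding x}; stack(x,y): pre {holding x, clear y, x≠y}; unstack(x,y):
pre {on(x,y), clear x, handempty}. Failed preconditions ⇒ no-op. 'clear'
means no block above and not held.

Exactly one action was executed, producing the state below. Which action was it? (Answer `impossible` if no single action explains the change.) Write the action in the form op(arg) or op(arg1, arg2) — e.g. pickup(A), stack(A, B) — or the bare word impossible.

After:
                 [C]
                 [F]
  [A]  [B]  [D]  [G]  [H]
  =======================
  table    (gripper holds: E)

unstack(E, H)

target: towers=[A; B; D; G/F/C; H] holding=E
         pickup(A) → towers=[B; D; G/F/C; H/E] holding=A
     unstack(E, H) → towers=[A; B; D; G/F/C; H] holding=E  ← match
         pickup(B) → towers=[A; D; G/F/C; H/E] holding=B
         pickup(D) → towers=[A; B; G/F/C; H/E] holding=D
     unstack(C, F) → towers=[A; B; D; G/F; H/E] holding=C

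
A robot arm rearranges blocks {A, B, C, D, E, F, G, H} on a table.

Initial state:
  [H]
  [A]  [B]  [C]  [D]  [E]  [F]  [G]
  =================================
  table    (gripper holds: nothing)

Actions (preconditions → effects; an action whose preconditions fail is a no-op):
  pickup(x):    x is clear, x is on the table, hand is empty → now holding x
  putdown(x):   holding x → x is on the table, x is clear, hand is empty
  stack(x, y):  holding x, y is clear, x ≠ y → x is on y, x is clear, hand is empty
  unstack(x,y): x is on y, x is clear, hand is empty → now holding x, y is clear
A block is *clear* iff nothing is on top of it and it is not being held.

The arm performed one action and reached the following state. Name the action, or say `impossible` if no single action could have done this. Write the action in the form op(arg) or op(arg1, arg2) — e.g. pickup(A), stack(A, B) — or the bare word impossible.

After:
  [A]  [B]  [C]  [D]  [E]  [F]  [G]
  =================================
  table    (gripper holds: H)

target: towers=[A; B; C; D; E; F; G] holding=H
         pickup(G) → towers=[A/H; B; C; D; E; F] holding=G
         pickup(E) → towers=[A/H; B; C; D; F; G] holding=E
     unstack(H, A) → towers=[A; B; C; D; E; F; G] holding=H  ← match
         pickup(B) → towers=[A/H; C; D; E; F; G] holding=B
         pickup(F) → towers=[A/H; B; C; D; E; G] holding=F
         pickup(D) → towers=[A/H; B; C; E; F; G] holding=D
         pickup(C) → towers=[A/H; B; D; E; F; G] holding=C

unstack(H, A)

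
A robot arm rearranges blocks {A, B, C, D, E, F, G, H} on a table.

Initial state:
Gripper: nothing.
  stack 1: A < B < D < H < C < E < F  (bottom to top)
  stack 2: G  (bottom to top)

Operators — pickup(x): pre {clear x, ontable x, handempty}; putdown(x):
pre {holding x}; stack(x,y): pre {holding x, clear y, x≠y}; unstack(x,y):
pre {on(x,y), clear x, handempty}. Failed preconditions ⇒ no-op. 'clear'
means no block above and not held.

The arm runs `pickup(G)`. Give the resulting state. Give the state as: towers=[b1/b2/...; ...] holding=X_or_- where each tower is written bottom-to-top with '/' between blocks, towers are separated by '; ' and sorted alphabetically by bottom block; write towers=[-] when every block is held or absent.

towers=[A/B/D/H/C/E/F] holding=G

before: towers=[A/B/D/H/C/E/F; G] holding=-
pre[pickup(G)]: clear(G) yes, ontable(G) yes, handempty yes
all met → apply pickup(G)
after:  towers=[A/B/D/H/C/E/F] holding=G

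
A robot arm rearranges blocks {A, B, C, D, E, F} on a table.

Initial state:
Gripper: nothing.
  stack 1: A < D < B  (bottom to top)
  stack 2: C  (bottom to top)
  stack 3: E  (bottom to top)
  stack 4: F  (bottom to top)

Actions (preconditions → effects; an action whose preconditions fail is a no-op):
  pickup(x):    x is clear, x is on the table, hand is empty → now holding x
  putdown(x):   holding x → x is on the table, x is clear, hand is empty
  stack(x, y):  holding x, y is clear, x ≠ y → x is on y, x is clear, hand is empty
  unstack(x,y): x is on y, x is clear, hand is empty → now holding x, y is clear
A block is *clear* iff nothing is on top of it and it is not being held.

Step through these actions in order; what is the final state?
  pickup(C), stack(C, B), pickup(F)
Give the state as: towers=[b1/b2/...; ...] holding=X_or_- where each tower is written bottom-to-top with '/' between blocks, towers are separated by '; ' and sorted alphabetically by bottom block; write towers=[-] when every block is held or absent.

step 1 (pickup(C)): towers=[A/D/B; E; F] holding=C
step 2 (stack(C, B)): towers=[A/D/B/C; E; F] holding=-
step 3 (pickup(F)): towers=[A/D/B/C; E] holding=F

towers=[A/D/B/C; E] holding=F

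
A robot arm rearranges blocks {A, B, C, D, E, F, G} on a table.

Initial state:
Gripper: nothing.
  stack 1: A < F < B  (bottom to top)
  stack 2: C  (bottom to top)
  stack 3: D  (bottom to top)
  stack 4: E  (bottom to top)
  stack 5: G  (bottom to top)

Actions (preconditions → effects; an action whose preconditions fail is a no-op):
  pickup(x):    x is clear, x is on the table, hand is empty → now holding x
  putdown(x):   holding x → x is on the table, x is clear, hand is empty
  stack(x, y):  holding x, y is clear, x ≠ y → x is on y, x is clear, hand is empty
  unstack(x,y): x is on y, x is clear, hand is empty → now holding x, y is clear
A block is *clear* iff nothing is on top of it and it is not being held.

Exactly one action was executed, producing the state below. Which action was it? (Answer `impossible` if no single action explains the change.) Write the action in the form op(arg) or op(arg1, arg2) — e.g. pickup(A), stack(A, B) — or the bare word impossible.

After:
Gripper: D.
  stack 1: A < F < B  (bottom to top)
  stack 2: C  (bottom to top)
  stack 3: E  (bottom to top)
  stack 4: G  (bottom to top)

pickup(D)

target: towers=[A/F/B; C; E; G] holding=D
     unstack(B, F) → towers=[A/F; C; D; E; G] holding=B
         pickup(G) → towers=[A/F/B; C; D; E] holding=G
         pickup(D) → towers=[A/F/B; C; E; G] holding=D  ← match
         pickup(E) → towers=[A/F/B; C; D; G] holding=E
         pickup(C) → towers=[A/F/B; D; E; G] holding=C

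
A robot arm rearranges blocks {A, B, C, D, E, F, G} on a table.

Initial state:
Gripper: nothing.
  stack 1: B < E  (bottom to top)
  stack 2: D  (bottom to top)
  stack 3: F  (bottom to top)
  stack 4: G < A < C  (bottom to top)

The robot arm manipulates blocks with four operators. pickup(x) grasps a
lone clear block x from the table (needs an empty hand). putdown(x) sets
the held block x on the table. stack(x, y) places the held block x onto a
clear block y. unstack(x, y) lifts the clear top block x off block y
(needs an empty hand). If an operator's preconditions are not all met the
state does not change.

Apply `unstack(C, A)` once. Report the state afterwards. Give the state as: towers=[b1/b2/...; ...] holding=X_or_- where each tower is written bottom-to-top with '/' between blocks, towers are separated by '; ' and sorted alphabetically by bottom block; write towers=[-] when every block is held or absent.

towers=[B/E; D; F; G/A] holding=C

before: towers=[B/E; D; F; G/A/C] holding=-
pre[unstack(C, A)]: on(C,A) yes, clear(C) yes, handempty yes
all met → apply unstack(C, A)
after:  towers=[B/E; D; F; G/A] holding=C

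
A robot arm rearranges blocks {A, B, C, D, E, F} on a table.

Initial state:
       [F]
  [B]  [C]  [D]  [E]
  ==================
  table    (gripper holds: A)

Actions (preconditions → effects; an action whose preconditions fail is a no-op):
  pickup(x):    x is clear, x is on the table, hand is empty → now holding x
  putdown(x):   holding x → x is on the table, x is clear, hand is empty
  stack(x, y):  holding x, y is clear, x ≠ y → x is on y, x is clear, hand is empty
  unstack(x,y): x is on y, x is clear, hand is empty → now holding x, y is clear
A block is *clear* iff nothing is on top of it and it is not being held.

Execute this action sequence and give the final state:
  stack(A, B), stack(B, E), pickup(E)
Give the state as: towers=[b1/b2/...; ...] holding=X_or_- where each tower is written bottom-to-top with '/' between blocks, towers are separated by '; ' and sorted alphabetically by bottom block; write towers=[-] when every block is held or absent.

towers=[B/A; C/F; D] holding=E

step 1 (stack(A, B)): towers=[B/A; C/F; D; E] holding=-
step 2 (stack(B, E)) [no-op]: towers=[B/A; C/F; D; E] holding=-
step 3 (pickup(E)): towers=[B/A; C/F; D] holding=E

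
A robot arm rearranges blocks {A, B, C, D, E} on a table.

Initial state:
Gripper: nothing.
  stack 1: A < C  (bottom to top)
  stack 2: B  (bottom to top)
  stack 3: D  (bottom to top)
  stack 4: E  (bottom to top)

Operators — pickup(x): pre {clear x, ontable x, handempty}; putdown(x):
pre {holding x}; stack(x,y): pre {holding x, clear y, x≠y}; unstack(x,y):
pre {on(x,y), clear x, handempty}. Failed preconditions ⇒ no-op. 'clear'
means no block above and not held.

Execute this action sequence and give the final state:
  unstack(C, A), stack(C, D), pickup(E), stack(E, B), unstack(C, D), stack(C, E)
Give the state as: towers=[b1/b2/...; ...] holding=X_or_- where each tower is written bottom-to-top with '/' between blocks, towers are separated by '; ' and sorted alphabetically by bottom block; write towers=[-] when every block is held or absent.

towers=[A; B/E/C; D] holding=-

step 1 (unstack(C, A)): towers=[A; B; D; E] holding=C
step 2 (stack(C, D)): towers=[A; B; D/C; E] holding=-
step 3 (pickup(E)): towers=[A; B; D/C] holding=E
step 4 (stack(E, B)): towers=[A; B/E; D/C] holding=-
step 5 (unstack(C, D)): towers=[A; B/E; D] holding=C
step 6 (stack(C, E)): towers=[A; B/E/C; D] holding=-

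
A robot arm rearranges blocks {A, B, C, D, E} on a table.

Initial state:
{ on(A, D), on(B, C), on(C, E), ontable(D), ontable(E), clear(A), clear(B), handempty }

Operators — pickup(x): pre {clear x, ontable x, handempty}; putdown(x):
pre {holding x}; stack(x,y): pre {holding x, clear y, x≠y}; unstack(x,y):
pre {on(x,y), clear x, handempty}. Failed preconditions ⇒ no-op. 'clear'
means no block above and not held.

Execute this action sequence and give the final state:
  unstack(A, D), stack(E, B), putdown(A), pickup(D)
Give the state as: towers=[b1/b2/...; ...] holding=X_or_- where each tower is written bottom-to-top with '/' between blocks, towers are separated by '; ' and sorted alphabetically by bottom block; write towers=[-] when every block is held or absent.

step 1 (unstack(A, D)): towers=[D; E/C/B] holding=A
step 2 (stack(E, B)) [no-op]: towers=[D; E/C/B] holding=A
step 3 (putdown(A)): towers=[A; D; E/C/B] holding=-
step 4 (pickup(D)): towers=[A; E/C/B] holding=D

towers=[A; E/C/B] holding=D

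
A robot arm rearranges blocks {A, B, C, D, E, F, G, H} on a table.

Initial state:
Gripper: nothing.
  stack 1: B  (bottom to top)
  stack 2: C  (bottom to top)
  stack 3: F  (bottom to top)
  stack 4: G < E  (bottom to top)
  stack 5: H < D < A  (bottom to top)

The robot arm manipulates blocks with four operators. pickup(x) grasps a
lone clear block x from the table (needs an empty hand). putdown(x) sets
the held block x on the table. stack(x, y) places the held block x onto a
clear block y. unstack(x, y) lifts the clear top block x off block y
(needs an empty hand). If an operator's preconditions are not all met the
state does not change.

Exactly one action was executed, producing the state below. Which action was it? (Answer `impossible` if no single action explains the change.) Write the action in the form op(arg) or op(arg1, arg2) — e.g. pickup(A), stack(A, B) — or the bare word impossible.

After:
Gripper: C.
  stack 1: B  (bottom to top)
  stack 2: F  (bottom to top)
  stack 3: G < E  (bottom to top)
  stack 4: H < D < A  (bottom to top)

pickup(C)

target: towers=[B; F; G/E; H/D/A] holding=C
     unstack(A, D) → towers=[B; C; F; G/E; H/D] holding=A
     unstack(E, G) → towers=[B; C; F; G; H/D/A] holding=E
         pickup(B) → towers=[C; F; G/E; H/D/A] holding=B
         pickup(F) → towers=[B; C; G/E; H/D/A] holding=F
         pickup(C) → towers=[B; F; G/E; H/D/A] holding=C  ← match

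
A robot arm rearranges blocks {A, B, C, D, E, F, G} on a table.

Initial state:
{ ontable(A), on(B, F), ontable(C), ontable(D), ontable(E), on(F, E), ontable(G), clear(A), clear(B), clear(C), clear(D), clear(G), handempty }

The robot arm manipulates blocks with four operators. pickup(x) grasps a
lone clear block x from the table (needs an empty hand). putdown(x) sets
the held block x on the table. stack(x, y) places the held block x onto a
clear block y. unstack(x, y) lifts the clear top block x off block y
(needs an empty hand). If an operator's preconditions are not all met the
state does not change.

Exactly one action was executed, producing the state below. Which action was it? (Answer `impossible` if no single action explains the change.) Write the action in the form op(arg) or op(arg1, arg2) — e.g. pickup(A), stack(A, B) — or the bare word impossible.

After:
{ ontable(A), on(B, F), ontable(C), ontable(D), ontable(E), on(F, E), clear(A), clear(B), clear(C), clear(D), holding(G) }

target: towers=[A; C; D; E/F/B] holding=G
     unstack(B, F) → towers=[A; C; D; E/F; G] holding=B
         pickup(G) → towers=[A; C; D; E/F/B] holding=G  ← match
         pickup(D) → towers=[A; C; E/F/B; G] holding=D
         pickup(A) → towers=[C; D; E/F/B; G] holding=A
         pickup(C) → towers=[A; D; E/F/B; G] holding=C

pickup(G)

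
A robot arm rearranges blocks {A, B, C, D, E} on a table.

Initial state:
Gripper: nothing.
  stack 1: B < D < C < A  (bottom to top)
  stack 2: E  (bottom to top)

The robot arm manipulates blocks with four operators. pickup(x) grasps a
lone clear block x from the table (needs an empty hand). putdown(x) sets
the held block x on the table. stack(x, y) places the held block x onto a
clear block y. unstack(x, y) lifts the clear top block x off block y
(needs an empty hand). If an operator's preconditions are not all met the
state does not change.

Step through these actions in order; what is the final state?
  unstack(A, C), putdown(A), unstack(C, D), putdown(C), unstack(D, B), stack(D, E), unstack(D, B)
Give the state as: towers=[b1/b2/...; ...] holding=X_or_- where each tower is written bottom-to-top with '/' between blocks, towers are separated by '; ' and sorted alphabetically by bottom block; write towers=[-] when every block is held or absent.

towers=[A; B; C; E/D] holding=-

step 1 (unstack(A, C)): towers=[B/D/C; E] holding=A
step 2 (putdown(A)): towers=[A; B/D/C; E] holding=-
step 3 (unstack(C, D)): towers=[A; B/D; E] holding=C
step 4 (putdown(C)): towers=[A; B/D; C; E] holding=-
step 5 (unstack(D, B)): towers=[A; B; C; E] holding=D
step 6 (stack(D, E)): towers=[A; B; C; E/D] holding=-
step 7 (unstack(D, B)) [no-op]: towers=[A; B; C; E/D] holding=-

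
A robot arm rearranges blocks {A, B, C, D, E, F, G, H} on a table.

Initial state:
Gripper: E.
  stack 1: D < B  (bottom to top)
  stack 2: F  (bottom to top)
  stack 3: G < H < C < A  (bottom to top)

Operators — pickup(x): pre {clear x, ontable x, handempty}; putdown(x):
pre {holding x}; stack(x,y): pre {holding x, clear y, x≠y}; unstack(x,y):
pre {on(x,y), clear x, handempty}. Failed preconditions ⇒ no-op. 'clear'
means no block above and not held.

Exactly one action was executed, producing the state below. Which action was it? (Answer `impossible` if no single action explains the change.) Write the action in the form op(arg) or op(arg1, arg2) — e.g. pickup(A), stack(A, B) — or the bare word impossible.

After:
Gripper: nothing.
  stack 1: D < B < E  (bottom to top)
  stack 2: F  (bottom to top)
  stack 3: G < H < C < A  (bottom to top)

stack(E, B)

target: towers=[D/B/E; F; G/H/C/A] holding=-
        putdown(E) → towers=[D/B; E; F; G/H/C/A] holding=-
       stack(E, A) → towers=[D/B; F; G/H/C/A/E] holding=-
       stack(E, B) → towers=[D/B/E; F; G/H/C/A] holding=-  ← match
       stack(E, F) → towers=[D/B; F/E; G/H/C/A] holding=-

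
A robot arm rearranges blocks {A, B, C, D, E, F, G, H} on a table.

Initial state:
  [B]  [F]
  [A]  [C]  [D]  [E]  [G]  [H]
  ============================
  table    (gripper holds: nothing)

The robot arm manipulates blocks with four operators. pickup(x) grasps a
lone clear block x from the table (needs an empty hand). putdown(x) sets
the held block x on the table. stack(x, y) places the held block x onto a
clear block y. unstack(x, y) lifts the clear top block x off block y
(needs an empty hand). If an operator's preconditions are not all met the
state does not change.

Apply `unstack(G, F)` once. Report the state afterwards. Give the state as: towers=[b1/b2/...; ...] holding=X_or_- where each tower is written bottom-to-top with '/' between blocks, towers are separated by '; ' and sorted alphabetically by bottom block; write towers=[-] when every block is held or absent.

towers=[A/B; C/F; D; E; G; H] holding=-

before: towers=[A/B; C/F; D; E; G; H] holding=-
pre[unstack(G, F)]: on(G,F) no, clear(G) yes, handempty yes
on(G,F) unmet → unstack(G, F) is a no-op
after:  towers=[A/B; C/F; D; E; G; H] holding=-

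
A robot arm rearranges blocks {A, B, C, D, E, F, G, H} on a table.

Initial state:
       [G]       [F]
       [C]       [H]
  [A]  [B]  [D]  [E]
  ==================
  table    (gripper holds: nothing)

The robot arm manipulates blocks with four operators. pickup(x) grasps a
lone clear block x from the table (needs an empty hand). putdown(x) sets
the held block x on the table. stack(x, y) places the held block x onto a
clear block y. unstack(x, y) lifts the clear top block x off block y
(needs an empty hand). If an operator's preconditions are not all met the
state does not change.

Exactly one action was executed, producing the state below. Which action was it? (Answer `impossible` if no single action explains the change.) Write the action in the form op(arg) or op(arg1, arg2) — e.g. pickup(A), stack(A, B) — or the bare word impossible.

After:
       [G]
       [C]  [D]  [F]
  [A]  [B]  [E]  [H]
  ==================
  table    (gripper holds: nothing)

target: towers=[A; B/C/G; E/D; H/F] holding=-
     unstack(G, C) → towers=[A; B/C; D; E/H/F] holding=G
         pickup(A) → towers=[B/C/G; D; E/H/F] holding=A
     unstack(F, H) → towers=[A; B/C/G; D; E/H] holding=F
         pickup(D) → towers=[A; B/C/G; E/H/F] holding=D
none of the 4 applicable actions match → impossible

impossible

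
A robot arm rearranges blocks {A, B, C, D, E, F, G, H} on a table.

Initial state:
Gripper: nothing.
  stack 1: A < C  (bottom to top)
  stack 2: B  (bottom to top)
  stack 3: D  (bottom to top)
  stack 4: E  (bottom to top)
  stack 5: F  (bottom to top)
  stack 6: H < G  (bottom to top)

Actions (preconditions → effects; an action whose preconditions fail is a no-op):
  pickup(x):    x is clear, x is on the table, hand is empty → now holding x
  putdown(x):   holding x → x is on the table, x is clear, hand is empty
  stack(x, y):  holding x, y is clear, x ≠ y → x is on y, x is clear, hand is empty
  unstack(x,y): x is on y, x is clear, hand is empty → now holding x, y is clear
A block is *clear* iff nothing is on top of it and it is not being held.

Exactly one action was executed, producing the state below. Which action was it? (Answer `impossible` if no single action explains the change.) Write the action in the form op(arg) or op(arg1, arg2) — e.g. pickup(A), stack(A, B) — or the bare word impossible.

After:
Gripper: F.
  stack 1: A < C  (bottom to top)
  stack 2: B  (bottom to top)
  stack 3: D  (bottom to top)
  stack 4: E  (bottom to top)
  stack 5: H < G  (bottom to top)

pickup(F)

target: towers=[A/C; B; D; E; H/G] holding=F
     unstack(G, H) → towers=[A/C; B; D; E; F; H] holding=G
         pickup(E) → towers=[A/C; B; D; F; H/G] holding=E
         pickup(B) → towers=[A/C; D; E; F; H/G] holding=B
         pickup(F) → towers=[A/C; B; D; E; H/G] holding=F  ← match
         pickup(D) → towers=[A/C; B; E; F; H/G] holding=D
     unstack(C, A) → towers=[A; B; D; E; F; H/G] holding=C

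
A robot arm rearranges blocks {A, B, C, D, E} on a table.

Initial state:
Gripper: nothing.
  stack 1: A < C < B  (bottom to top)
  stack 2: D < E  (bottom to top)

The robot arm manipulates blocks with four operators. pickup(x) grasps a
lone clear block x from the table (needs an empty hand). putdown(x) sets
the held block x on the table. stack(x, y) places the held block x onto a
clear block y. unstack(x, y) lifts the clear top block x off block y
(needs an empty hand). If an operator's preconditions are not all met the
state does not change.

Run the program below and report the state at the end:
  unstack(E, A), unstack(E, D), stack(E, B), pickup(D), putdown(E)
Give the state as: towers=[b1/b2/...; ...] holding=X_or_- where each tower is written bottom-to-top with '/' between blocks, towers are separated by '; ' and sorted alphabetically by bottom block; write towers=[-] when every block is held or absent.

step 1 (unstack(E, A)) [no-op]: towers=[A/C/B; D/E] holding=-
step 2 (unstack(E, D)): towers=[A/C/B; D] holding=E
step 3 (stack(E, B)): towers=[A/C/B/E; D] holding=-
step 4 (pickup(D)): towers=[A/C/B/E] holding=D
step 5 (putdown(E)) [no-op]: towers=[A/C/B/E] holding=D

towers=[A/C/B/E] holding=D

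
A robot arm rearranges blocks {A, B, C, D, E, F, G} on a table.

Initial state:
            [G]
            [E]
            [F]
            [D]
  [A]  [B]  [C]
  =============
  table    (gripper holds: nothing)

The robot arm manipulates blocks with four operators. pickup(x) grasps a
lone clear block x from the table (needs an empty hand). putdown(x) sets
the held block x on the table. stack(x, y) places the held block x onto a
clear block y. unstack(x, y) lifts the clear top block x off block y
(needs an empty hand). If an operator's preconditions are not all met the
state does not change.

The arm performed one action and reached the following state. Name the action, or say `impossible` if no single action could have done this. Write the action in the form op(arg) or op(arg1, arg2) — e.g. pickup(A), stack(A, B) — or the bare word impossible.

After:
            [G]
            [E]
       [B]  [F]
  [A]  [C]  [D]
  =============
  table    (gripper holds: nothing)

target: towers=[A; C/B; D/F/E/G] holding=-
         pickup(B) → towers=[A; C/D/F/E/G] holding=B
     unstack(G, E) → towers=[A; B; C/D/F/E] holding=G
         pickup(A) → towers=[B; C/D/F/E/G] holding=A
none of the 3 applicable actions match → impossible

impossible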